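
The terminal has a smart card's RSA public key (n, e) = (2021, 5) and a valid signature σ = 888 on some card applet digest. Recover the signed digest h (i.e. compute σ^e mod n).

306

Squares mod 2021: σ^1≡888, σ^2≡354, σ^4≡14
5 = 4 + 1, so σ^5 ≡ 14·888 ≡ 306 (mod 2021)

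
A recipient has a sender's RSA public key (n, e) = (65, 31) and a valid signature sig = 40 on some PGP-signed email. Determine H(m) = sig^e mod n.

Squares mod 65: sig^1≡40, sig^2≡40, sig^4≡40, sig^8≡40, sig^16≡40
31 = 16 + 8 + 4 + 2 + 1, so sig^31 ≡ 40·40·40·40·40 ≡ 40 (mod 65)

40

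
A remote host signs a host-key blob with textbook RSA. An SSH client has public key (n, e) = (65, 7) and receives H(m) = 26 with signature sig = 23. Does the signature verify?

does not verify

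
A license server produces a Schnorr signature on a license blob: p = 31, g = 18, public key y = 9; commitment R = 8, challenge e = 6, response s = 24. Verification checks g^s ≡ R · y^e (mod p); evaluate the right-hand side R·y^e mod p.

9^2 = 81 ≡ 19
9^4 ≡ 19^2 = 361 ≡ 20
6 = 4 + 2, so 9^6 ≡ 20·19 ≡ 8 (mod 31)
R · y^e ≡ 8·8 = 64 ≡ 2 (mod 31)

2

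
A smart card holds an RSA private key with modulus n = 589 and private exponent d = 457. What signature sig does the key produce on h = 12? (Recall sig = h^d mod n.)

h^2 ≡ 12^2 = 144
h^4 ≡ 144^2 = 20736 ≡ 121
h^8 ≡ 121^2 = 14641 ≡ 505
h^16 ≡ 505^2 = 255025 ≡ 577
h^32 ≡ 577^2 = 332929 ≡ 144
h^64 ≡ 144^2 = 20736 ≡ 121
h^128 ≡ 121^2 = 14641 ≡ 505
h^256 ≡ 505^2 = 255025 ≡ 577
457 = 256 + 128 + 64 + 8 + 1, so h^457 ≡ 577·505·121·505·12 ≡ 582 (mod 589)

582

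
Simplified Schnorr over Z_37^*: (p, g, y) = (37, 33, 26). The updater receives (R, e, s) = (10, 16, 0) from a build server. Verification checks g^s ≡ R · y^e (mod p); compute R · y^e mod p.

26^2 = 676 ≡ 10
26^4 ≡ 10^2 = 100 ≡ 26
26^8 ≡ 26^2 = 676 ≡ 10
26^16 ≡ 10^2 = 100 ≡ 26
R · y^e ≡ 10·26 = 260 ≡ 1 (mod 37)

1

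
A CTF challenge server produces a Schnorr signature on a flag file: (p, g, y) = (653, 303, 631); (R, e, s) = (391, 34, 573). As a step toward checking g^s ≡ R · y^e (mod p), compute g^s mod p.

220

Squares mod 653: 303^1≡303, 303^2≡389, 303^4≡478, 303^8≡587, 303^16≡438, 303^32≡515, 303^64≡107, 303^128≡348, 303^256≡299, 303^512≡593
573 = 512 + 32 + 16 + 8 + 4 + 1, so 303^573 ≡ 593·515·438·587·478·303 ≡ 220 (mod 653)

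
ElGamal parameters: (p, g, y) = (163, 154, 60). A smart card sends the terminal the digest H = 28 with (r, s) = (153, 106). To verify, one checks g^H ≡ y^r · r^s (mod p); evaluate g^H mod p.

Squares mod 163: 154^1≡154, 154^2≡81, 154^4≡41, 154^8≡51, 154^16≡156
28 = 16 + 8 + 4, so 154^28 ≡ 156·51·41 ≡ 33 (mod 163)

33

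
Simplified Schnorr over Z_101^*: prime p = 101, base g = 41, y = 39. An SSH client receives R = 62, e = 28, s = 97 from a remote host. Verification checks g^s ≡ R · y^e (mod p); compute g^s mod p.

41^2 = 1681 ≡ 65
41^4 ≡ 65^2 = 4225 ≡ 84
41^8 ≡ 84^2 = 7056 ≡ 87
41^16 ≡ 87^2 = 7569 ≡ 95
41^32 ≡ 95^2 = 9025 ≡ 36
41^64 ≡ 36^2 = 1296 ≡ 84
97 = 64 + 32 + 1, so 41^97 ≡ 84·36·41 ≡ 57 (mod 101)

57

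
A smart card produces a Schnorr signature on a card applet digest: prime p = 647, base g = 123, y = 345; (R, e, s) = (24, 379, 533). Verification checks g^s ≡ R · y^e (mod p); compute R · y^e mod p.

466

Squares mod 647: 345^1≡345, 345^2≡624, 345^4≡529, 345^8≡337, 345^16≡344, 345^32≡582, 345^64≡343, 345^128≡542, 345^256≡26
379 = 256 + 64 + 32 + 16 + 8 + 2 + 1, so 345^379 ≡ 26·343·582·344·337·624·345 ≡ 289 (mod 647)
R · y^e ≡ 24·289 = 6936 ≡ 466 (mod 647)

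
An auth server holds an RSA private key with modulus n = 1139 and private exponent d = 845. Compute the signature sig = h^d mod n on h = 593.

342

h^2 ≡ 593^2 = 351649 ≡ 837
h^4 ≡ 837^2 = 700569 ≡ 84
h^8 ≡ 84^2 = 7056 ≡ 222
h^16 ≡ 222^2 = 49284 ≡ 307
h^32 ≡ 307^2 = 94249 ≡ 851
h^64 ≡ 851^2 = 724201 ≡ 936
h^128 ≡ 936^2 = 876096 ≡ 205
h^256 ≡ 205^2 = 42025 ≡ 1021
h^512 ≡ 1021^2 = 1042441 ≡ 256
845 = 512 + 256 + 64 + 8 + 4 + 1, so h^845 ≡ 256·1021·936·222·84·593 ≡ 342 (mod 1139)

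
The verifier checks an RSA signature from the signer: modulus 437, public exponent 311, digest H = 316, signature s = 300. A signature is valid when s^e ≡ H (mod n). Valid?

s^2 ≡ 300^2 = 90000 ≡ 415
s^4 ≡ 415^2 = 172225 ≡ 47
s^8 ≡ 47^2 = 2209 ≡ 24
s^16 ≡ 24^2 = 576 ≡ 139
s^32 ≡ 139^2 = 19321 ≡ 93
s^64 ≡ 93^2 = 8649 ≡ 346
s^128 ≡ 346^2 = 119716 ≡ 415
s^256 ≡ 415^2 = 172225 ≡ 47
311 = 256 + 32 + 16 + 4 + 2 + 1, so s^311 ≡ 47·93·139·47·415·300 ≡ 116 (mod 437)
The recovered value 116 does not match the digest 316.

no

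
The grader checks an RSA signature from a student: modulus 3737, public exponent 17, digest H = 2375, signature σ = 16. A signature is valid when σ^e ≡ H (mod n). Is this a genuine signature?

genuine

σ^2 ≡ 16^2 = 256
σ^4 ≡ 256^2 = 65536 ≡ 2007
σ^8 ≡ 2007^2 = 4028049 ≡ 3300
σ^16 ≡ 3300^2 = 10890000 ≡ 382
17 = 16 + 1, so σ^17 ≡ 382·16 ≡ 2375 (mod 3737)
Since 2375 equals the digest 2375, verification succeeds.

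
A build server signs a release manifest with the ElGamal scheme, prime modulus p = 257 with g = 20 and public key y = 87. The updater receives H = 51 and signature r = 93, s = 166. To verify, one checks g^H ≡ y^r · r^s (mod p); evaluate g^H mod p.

112

20^51 mod 257 = 112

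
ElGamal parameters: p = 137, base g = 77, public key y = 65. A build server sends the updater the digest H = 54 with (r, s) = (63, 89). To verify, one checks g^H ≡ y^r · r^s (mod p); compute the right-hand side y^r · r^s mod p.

88

65^2 = 4225 ≡ 115
65^4 ≡ 115^2 = 13225 ≡ 73
65^8 ≡ 73^2 = 5329 ≡ 123
65^16 ≡ 123^2 = 15129 ≡ 59
65^32 ≡ 59^2 = 3481 ≡ 56
63 = 32 + 16 + 8 + 4 + 2 + 1, so 65^63 ≡ 56·59·123·73·115·65 ≡ 63 (mod 137)
63^2 = 3969 ≡ 133
63^4 ≡ 133^2 = 17689 ≡ 16
63^8 ≡ 16^2 = 256 ≡ 119
63^16 ≡ 119^2 = 14161 ≡ 50
63^32 ≡ 50^2 = 2500 ≡ 34
63^64 ≡ 34^2 = 1156 ≡ 60
89 = 64 + 16 + 8 + 1, so 63^89 ≡ 60·50·119·63 ≡ 121 (mod 137)
y^r · r^s ≡ 63·121 = 7623 ≡ 88 (mod 137)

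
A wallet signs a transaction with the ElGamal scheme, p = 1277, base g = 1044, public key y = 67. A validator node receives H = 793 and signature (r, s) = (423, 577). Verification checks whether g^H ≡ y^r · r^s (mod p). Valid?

no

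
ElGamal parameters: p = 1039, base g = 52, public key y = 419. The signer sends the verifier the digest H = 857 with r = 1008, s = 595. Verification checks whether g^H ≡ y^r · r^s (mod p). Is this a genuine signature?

genuine

Left side g^H mod p:
Squares mod 1039: 52^1≡52, 52^2≡626, 52^4≡173, 52^8≡837, 52^16≡283, 52^32≡86, 52^64≡123, 52^128≡583, 52^256≡136, 52^512≡833
857 = 512 + 256 + 64 + 16 + 8 + 1, so 52^857 ≡ 833·136·123·283·837·52 ≡ 884 (mod 1039)
Right side y^r · r^s mod p:
Squares mod 1039: 419^1≡419, 419^2≡1009, 419^4≡900, 419^8≡619, 419^16≡809, 419^32≡950, 419^64≡648, 419^128≡148, 419^256≡85, 419^512≡991
1008 = 512 + 256 + 128 + 64 + 32 + 16, so 419^1008 ≡ 991·85·148·648·950·809 ≡ 514 (mod 1039)
Squares mod 1039: 1008^1≡1008, 1008^2≡961, 1008^4≡889, 1008^8≡681, 1008^16≡367, 1008^32≡658, 1008^64≡740, 1008^128≡47, 1008^256≡131, 1008^512≡537
595 = 512 + 64 + 16 + 2 + 1, so 1008^595 ≡ 537·740·367·961·1008 ≡ 406 (mod 1039)
514·406 = 208684 ≡ 884 (mod 1039)
884 ≡ 884 (mod 1039), so the signature is genuine.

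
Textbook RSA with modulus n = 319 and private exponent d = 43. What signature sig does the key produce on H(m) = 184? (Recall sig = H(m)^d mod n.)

(H(m))^2 ≡ 184^2 = 33856 ≡ 42
(H(m))^4 ≡ 42^2 = 1764 ≡ 169
(H(m))^8 ≡ 169^2 = 28561 ≡ 170
(H(m))^16 ≡ 170^2 = 28900 ≡ 190
(H(m))^32 ≡ 190^2 = 36100 ≡ 53
43 = 32 + 8 + 2 + 1, so (H(m))^43 ≡ 53·170·42·184 ≡ 193 (mod 319)

193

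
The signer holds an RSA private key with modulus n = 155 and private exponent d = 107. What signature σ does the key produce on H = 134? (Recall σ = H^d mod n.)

69

H^2 ≡ 134^2 = 17956 ≡ 131
H^4 ≡ 131^2 = 17161 ≡ 111
H^8 ≡ 111^2 = 12321 ≡ 76
H^16 ≡ 76^2 = 5776 ≡ 41
H^32 ≡ 41^2 = 1681 ≡ 131
H^64 ≡ 131^2 = 17161 ≡ 111
107 = 64 + 32 + 8 + 2 + 1, so H^107 ≡ 111·131·76·131·134 ≡ 69 (mod 155)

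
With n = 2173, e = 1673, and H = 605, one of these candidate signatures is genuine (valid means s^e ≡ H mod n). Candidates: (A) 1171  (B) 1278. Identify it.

A

Candidate A: 1171^2 = 1371241 ≡ 78; 1171^4 ≡ 78^2 = 6084 ≡ 1738; 1171^8 ≡ 1738^2 = 3020644 ≡ 174; 1171^16 ≡ 174^2 = 30276 ≡ 2027; 1171^32 ≡ 2027^2 = 4108729 ≡ 1759; 1171^64 ≡ 1759^2 = 3094081 ≡ 1902; 1171^128 ≡ 1902^2 = 3617604 ≡ 1732; 1171^256 ≡ 1732^2 = 2999824 ≡ 1084; 1171^512 ≡ 1084^2 = 1175056 ≡ 1636; 1171^1024 ≡ 1636^2 = 2676496 ≡ 1533; 1673 = 1024 + 512 + 128 + 8 + 1, so 1171^1673 ≡ 1533·1636·1732·174·1171 ≡ 605 (mod 2173)
  → matches H = 605
Candidate B: 1278^2 = 1633284 ≡ 1361; 1278^4 ≡ 1361^2 = 1852321 ≡ 925; 1278^8 ≡ 925^2 = 855625 ≡ 1636; 1278^16 ≡ 1636^2 = 2676496 ≡ 1533; 1278^32 ≡ 1533^2 = 2350089 ≡ 1076; 1278^64 ≡ 1076^2 = 1157776 ≡ 1740; 1278^128 ≡ 1740^2 = 3027600 ≡ 611; 1278^256 ≡ 611^2 = 373321 ≡ 1738; 1278^512 ≡ 1738^2 = 3020644 ≡ 174; 1278^1024 ≡ 174^2 = 30276 ≡ 2027; 1673 = 1024 + 512 + 128 + 8 + 1, so 1278^1673 ≡ 2027·174·611·1636·1278 ≡ 1177 (mod 2173)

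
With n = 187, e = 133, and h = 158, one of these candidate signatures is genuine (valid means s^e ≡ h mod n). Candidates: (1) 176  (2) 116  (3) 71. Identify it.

Candidate 1: Squares mod 187: 176^1≡176, 176^2≡121, 176^4≡55, 176^8≡33, 176^16≡154, 176^32≡154, 176^64≡154, 176^128≡154; 133 = 128 + 4 + 1, so 176^133 ≡ 154·55·176 ≡ 143 (mod 187)
Candidate 2: Squares mod 187: 116^1≡116, 116^2≡179, 116^4≡64, 116^8≡169, 116^16≡137, 116^32≡69, 116^64≡86, 116^128≡103; 133 = 128 + 4 + 1, so 116^133 ≡ 103·64·116 ≡ 29 (mod 187)
Candidate 3: Squares mod 187: 71^1≡71, 71^2≡179, 71^4≡64, 71^8≡169, 71^16≡137, 71^32≡69, 71^64≡86, 71^128≡103; 133 = 128 + 4 + 1, so 71^133 ≡ 103·64·71 ≡ 158 (mod 187)
  → matches h = 158

3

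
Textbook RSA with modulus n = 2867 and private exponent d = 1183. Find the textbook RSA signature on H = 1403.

H^2 ≡ 1403^2 = 1968409 ≡ 1647
H^4 ≡ 1647^2 = 2712609 ≡ 427
H^8 ≡ 427^2 = 182329 ≡ 1708
H^16 ≡ 1708^2 = 2917264 ≡ 1525
H^32 ≡ 1525^2 = 2325625 ≡ 488
H^64 ≡ 488^2 = 238144 ≡ 183
H^128 ≡ 183^2 = 33489 ≡ 1952
H^256 ≡ 1952^2 = 3810304 ≡ 61
H^512 ≡ 61^2 = 3721 ≡ 854
H^1024 ≡ 854^2 = 729316 ≡ 1098
1183 = 1024 + 128 + 16 + 8 + 4 + 2 + 1, so H^1183 ≡ 1098·1952·1525·1708·427·1647·1403 ≡ 2318 (mod 2867)

2318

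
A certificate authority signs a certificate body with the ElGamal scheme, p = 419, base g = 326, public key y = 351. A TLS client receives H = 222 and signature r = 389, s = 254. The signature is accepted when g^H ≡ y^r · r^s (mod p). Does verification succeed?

fails

Left side g^H mod p:
326^222 mod 419 = 225
Right side y^r · r^s mod p:
351^389 mod 419 = 79
389^254 mod 419 = 20
79·20 = 1580 ≡ 323 (mod 419)
225 ≠ 323, so verification fails.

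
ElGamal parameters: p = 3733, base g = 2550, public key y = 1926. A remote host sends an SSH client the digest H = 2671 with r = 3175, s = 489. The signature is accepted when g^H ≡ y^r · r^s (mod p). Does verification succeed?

fails

Left side g^H mod p:
Squares mod 3733: 2550^1≡2550, 2550^2≡3347, 2550^4≡3409, 2550^8≡452, 2550^16≡2722, 2550^32≡3012, 2550^64≡954, 2550^128≡2997, 2550^256≡411, 2550^512≡936, 2550^1024≡2574, 2550^2048≡3134
2671 = 2048 + 512 + 64 + 32 + 8 + 4 + 2 + 1, so 2550^2671 ≡ 3134·936·954·3012·452·3409·3347·2550 ≡ 634 (mod 3733)
Right side y^r · r^s mod p:
Squares mod 3733: 1926^1≡1926, 1926^2≡2607, 1926^4≡2389, 1926^8≡3297, 1926^16≡3446, 1926^32≡243, 1926^64≡3054, 1926^128≡1882, 1926^256≡3040, 1926^512≡2425, 1926^1024≡1150, 1926^2048≡1018
3175 = 2048 + 1024 + 64 + 32 + 4 + 2 + 1, so 1926^3175 ≡ 1018·1150·3054·243·2389·2607·1926 ≡ 2529 (mod 3733)
Squares mod 3733: 3175^1≡3175, 3175^2≡1525, 3175^4≡3699, 3175^8≡1156, 3175^16≡3655, 3175^32≡2351, 3175^64≡2361, 3175^128≡952, 3175^256≡2918
489 = 256 + 128 + 64 + 32 + 8 + 1, so 3175^489 ≡ 2918·952·2361·2351·1156·3175 ≡ 1042 (mod 3733)
2529·1042 = 2635218 ≡ 3453 (mod 3733)
634 ≠ 3453, so verification fails.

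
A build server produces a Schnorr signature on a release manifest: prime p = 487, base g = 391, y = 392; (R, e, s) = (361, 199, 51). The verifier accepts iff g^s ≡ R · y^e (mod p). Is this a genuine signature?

g^s mod p:
Squares mod 487: 391^1≡391, 391^2≡450, 391^4≡395, 391^8≡185, 391^16≡135, 391^32≡206
51 = 32 + 16 + 2 + 1, so 391^51 ≡ 206·135·450·391 ≡ 475 (mod 487)
R · y^e mod p:
Squares mod 487: 392^1≡392, 392^2≡259, 392^4≡362, 392^8≡41, 392^16≡220, 392^32≡187, 392^64≡392, 392^128≡259
199 = 128 + 64 + 4 + 2 + 1, so 392^199 ≡ 259·392·362·259·392 ≡ 392 (mod 487)
361·392 = 141512 ≡ 282 (mod 487)
475 ≠ 282; the check fails.

forged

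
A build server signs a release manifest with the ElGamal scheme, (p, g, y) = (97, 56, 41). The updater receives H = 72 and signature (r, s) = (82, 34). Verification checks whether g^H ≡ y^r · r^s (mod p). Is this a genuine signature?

Left side g^H mod p:
Squares mod 97: 56^1≡56, 56^2≡32, 56^4≡54, 56^8≡6, 56^16≡36, 56^32≡35, 56^64≡61
72 = 64 + 8, so 56^72 ≡ 61·6 ≡ 75 (mod 97)
Right side y^r · r^s mod p:
Squares mod 97: 41^1≡41, 41^2≡32, 41^4≡54, 41^8≡6, 41^16≡36, 41^32≡35, 41^64≡61
82 = 64 + 16 + 2, so 41^82 ≡ 61·36·32 ≡ 44 (mod 97)
Squares mod 97: 82^1≡82, 82^2≡31, 82^4≡88, 82^8≡81, 82^16≡62, 82^32≡61
34 = 32 + 2, so 82^34 ≡ 61·31 ≡ 48 (mod 97)
44·48 = 2112 ≡ 75 (mod 97)
75 ≡ 75 (mod 97), so the signature is genuine.

genuine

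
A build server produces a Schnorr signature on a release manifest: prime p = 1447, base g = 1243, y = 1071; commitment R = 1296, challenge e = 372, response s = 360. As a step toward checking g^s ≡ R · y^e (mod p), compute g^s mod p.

36

1243^2 = 1545049 ≡ 1100
1243^4 ≡ 1100^2 = 1210000 ≡ 308
1243^8 ≡ 308^2 = 94864 ≡ 809
1243^16 ≡ 809^2 = 654481 ≡ 437
1243^32 ≡ 437^2 = 190969 ≡ 1412
1243^64 ≡ 1412^2 = 1993744 ≡ 1225
1243^128 ≡ 1225^2 = 1500625 ≡ 86
1243^256 ≡ 86^2 = 7396 ≡ 161
360 = 256 + 64 + 32 + 8, so 1243^360 ≡ 161·1225·1412·809 ≡ 36 (mod 1447)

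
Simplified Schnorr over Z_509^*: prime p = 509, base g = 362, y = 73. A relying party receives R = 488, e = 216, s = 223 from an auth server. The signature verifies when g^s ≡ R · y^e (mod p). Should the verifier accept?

reject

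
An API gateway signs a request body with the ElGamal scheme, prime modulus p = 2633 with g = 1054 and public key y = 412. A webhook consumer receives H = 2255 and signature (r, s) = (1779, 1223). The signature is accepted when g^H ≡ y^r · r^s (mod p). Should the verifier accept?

Left side g^H mod p:
1054^2 = 1110916 ≡ 2423
1054^4 ≡ 2423^2 = 5870929 ≡ 1972
1054^8 ≡ 1972^2 = 3888784 ≡ 2476
1054^16 ≡ 2476^2 = 6130576 ≡ 952
1054^32 ≡ 952^2 = 906304 ≡ 552
1054^64 ≡ 552^2 = 304704 ≡ 1909
1054^128 ≡ 1909^2 = 3644281 ≡ 209
1054^256 ≡ 209^2 = 43681 ≡ 1553
1054^512 ≡ 1553^2 = 2411809 ≡ 2614
1054^1024 ≡ 2614^2 = 6832996 ≡ 361
1054^2048 ≡ 361^2 = 130321 ≡ 1304
2255 = 2048 + 128 + 64 + 8 + 4 + 2 + 1, so 1054^2255 ≡ 1304·209·1909·2476·1972·2423·1054 ≡ 184 (mod 2633)
Right side y^r · r^s mod p:
412^2 = 169744 ≡ 1232
412^4 ≡ 1232^2 = 1517824 ≡ 1216
412^8 ≡ 1216^2 = 1478656 ≡ 1543
412^16 ≡ 1543^2 = 2380849 ≡ 617
412^32 ≡ 617^2 = 380689 ≡ 1537
412^64 ≡ 1537^2 = 2362369 ≡ 568
412^128 ≡ 568^2 = 322624 ≡ 1398
412^256 ≡ 1398^2 = 1954404 ≡ 718
412^512 ≡ 718^2 = 515524 ≡ 2089
412^1024 ≡ 2089^2 = 4363921 ≡ 1040
1779 = 1024 + 512 + 128 + 64 + 32 + 16 + 2 + 1, so 412^1779 ≡ 1040·2089·1398·568·1537·617·1232·412 ≡ 939 (mod 2633)
1779^2 = 3164841 ≡ 2608
1779^4 ≡ 2608^2 = 6801664 ≡ 625
1779^8 ≡ 625^2 = 390625 ≡ 941
1779^16 ≡ 941^2 = 885481 ≡ 793
1779^32 ≡ 793^2 = 628849 ≡ 2195
1779^64 ≡ 2195^2 = 4818025 ≡ 2268
1779^128 ≡ 2268^2 = 5143824 ≡ 1575
1779^256 ≡ 1575^2 = 2480625 ≡ 339
1779^512 ≡ 339^2 = 114921 ≡ 1702
1779^1024 ≡ 1702^2 = 2896804 ≡ 504
1223 = 1024 + 128 + 64 + 4 + 2 + 1, so 1779^1223 ≡ 504·1575·2268·625·2608·1779 ≡ 1549 (mod 2633)
939·1549 = 1454511 ≡ 1095 (mod 2633)
184 ≠ 1095, so verification fails.

reject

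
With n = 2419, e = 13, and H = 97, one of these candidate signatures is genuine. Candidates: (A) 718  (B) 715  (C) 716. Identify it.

C

Candidate A: 718^13 mod 2419 = 456
Candidate B: 715^13 mod 2419 = 830
Candidate C: 716^13 mod 2419 = 97
  → matches H = 97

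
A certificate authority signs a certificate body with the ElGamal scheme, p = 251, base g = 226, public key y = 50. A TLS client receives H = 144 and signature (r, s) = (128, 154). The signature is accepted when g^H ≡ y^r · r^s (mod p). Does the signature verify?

Left side g^H mod p:
226^2 = 51076 ≡ 123
226^4 ≡ 123^2 = 15129 ≡ 69
226^8 ≡ 69^2 = 4761 ≡ 243
226^16 ≡ 243^2 = 59049 ≡ 64
226^32 ≡ 64^2 = 4096 ≡ 80
226^64 ≡ 80^2 = 6400 ≡ 125
226^128 ≡ 125^2 = 15625 ≡ 63
144 = 128 + 16, so 226^144 ≡ 63·64 ≡ 16 (mod 251)
Right side y^r · r^s mod p:
50^2 = 2500 ≡ 241
50^4 ≡ 241^2 = 58081 ≡ 100
50^8 ≡ 100^2 = 10000 ≡ 211
50^16 ≡ 211^2 = 44521 ≡ 94
50^32 ≡ 94^2 = 8836 ≡ 51
50^64 ≡ 51^2 = 2601 ≡ 91
50^128 ≡ 91^2 = 8281 ≡ 249
128^2 = 16384 ≡ 69
128^4 ≡ 69^2 = 4761 ≡ 243
128^8 ≡ 243^2 = 59049 ≡ 64
128^16 ≡ 64^2 = 4096 ≡ 80
128^32 ≡ 80^2 = 6400 ≡ 125
128^64 ≡ 125^2 = 15625 ≡ 63
128^128 ≡ 63^2 = 3969 ≡ 204
154 = 128 + 16 + 8 + 2, so 128^154 ≡ 204·80·64·69 ≡ 243 (mod 251)
249·243 = 60507 ≡ 16 (mod 251)
16 ≡ 16 (mod 251), so the signature is genuine.

verifies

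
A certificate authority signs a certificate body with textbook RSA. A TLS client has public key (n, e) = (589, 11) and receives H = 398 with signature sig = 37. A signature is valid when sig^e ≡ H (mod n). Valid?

Squares mod 589: sig^1≡37, sig^2≡191, sig^4≡552, sig^8≡191
11 = 8 + 2 + 1, so sig^11 ≡ 191·191·37 ≡ 398 (mod 589)
sig^11 mod 589 = 398 matches H.

yes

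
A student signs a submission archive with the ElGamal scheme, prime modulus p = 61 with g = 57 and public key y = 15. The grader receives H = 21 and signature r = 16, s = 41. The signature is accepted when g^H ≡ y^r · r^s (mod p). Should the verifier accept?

accept

Left side g^H mod p:
57^2 = 3249 ≡ 16
57^4 ≡ 16^2 = 256 ≡ 12
57^8 ≡ 12^2 = 144 ≡ 22
57^16 ≡ 22^2 = 484 ≡ 57
21 = 16 + 4 + 1, so 57^21 ≡ 57·12·57 ≡ 9 (mod 61)
Right side y^r · r^s mod p:
15^2 = 225 ≡ 42
15^4 ≡ 42^2 = 1764 ≡ 56
15^8 ≡ 56^2 = 3136 ≡ 25
15^16 ≡ 25^2 = 625 ≡ 15
16^2 = 256 ≡ 12
16^4 ≡ 12^2 = 144 ≡ 22
16^8 ≡ 22^2 = 484 ≡ 57
16^16 ≡ 57^2 = 3249 ≡ 16
16^32 ≡ 16^2 = 256 ≡ 12
41 = 32 + 8 + 1, so 16^41 ≡ 12·57·16 ≡ 25 (mod 61)
15·25 = 375 ≡ 9 (mod 61)
9 ≡ 9 (mod 61), so the signature is genuine.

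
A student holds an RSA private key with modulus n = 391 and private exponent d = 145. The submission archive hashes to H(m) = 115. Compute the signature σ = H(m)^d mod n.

115

(H(m))^2 ≡ 115^2 = 13225 ≡ 322
(H(m))^4 ≡ 322^2 = 103684 ≡ 69
(H(m))^8 ≡ 69^2 = 4761 ≡ 69
(H(m))^16 ≡ 69^2 = 4761 ≡ 69
(H(m))^32 ≡ 69^2 = 4761 ≡ 69
(H(m))^64 ≡ 69^2 = 4761 ≡ 69
(H(m))^128 ≡ 69^2 = 4761 ≡ 69
145 = 128 + 16 + 1, so (H(m))^145 ≡ 69·69·115 ≡ 115 (mod 391)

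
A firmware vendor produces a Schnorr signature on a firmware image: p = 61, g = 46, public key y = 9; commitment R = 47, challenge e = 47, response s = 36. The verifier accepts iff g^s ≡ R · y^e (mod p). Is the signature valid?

invalid

g^s mod p:
46^2 = 2116 ≡ 42
46^4 ≡ 42^2 = 1764 ≡ 56
46^8 ≡ 56^2 = 3136 ≡ 25
46^16 ≡ 25^2 = 625 ≡ 15
46^32 ≡ 15^2 = 225 ≡ 42
36 = 32 + 4, so 46^36 ≡ 42·56 ≡ 34 (mod 61)
R · y^e mod p:
9^2 = 81 ≡ 20
9^4 ≡ 20^2 = 400 ≡ 34
9^8 ≡ 34^2 = 1156 ≡ 58
9^16 ≡ 58^2 = 3364 ≡ 9
9^32 ≡ 9^2 = 81 ≡ 20
47 = 32 + 8 + 4 + 2 + 1, so 9^47 ≡ 20·58·34·20·9 ≡ 20 (mod 61)
47·20 = 940 ≡ 25 (mod 61)
34 ≠ 25; the check fails.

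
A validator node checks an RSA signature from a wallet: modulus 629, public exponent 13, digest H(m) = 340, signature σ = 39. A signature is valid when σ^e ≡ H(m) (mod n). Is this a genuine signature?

forged

σ^13 mod 629 = 496
496 ≠ 340, so verification fails.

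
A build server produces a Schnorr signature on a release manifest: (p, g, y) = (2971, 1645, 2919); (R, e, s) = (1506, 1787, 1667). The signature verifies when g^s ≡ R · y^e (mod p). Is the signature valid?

valid

g^s mod p:
1645^2 = 2706025 ≡ 2415
1645^4 ≡ 2415^2 = 5832225 ≡ 152
1645^8 ≡ 152^2 = 23104 ≡ 2307
1645^16 ≡ 2307^2 = 5322249 ≡ 1188
1645^32 ≡ 1188^2 = 1411344 ≡ 119
1645^64 ≡ 119^2 = 14161 ≡ 2277
1645^128 ≡ 2277^2 = 5184729 ≡ 334
1645^256 ≡ 334^2 = 111556 ≡ 1629
1645^512 ≡ 1629^2 = 2653641 ≡ 538
1645^1024 ≡ 538^2 = 289444 ≡ 1257
1667 = 1024 + 512 + 128 + 2 + 1, so 1645^1667 ≡ 1257·538·334·2415·1645 ≡ 1135 (mod 2971)
R · y^e mod p:
2919^2 = 8520561 ≡ 2704
2919^4 ≡ 2704^2 = 7311616 ≡ 2956
2919^8 ≡ 2956^2 = 8737936 ≡ 225
2919^16 ≡ 225^2 = 50625 ≡ 118
2919^32 ≡ 118^2 = 13924 ≡ 2040
2919^64 ≡ 2040^2 = 4161600 ≡ 2200
2919^128 ≡ 2200^2 = 4840000 ≡ 241
2919^256 ≡ 241^2 = 58081 ≡ 1632
2919^512 ≡ 1632^2 = 2663424 ≡ 1408
2919^1024 ≡ 1408^2 = 1982464 ≡ 807
1787 = 1024 + 512 + 128 + 64 + 32 + 16 + 8 + 2 + 1, so 2919^1787 ≡ 807·1408·241·2200·2040·118·225·2704·2919 ≡ 780 (mod 2971)
1506·780 = 1174680 ≡ 1135 (mod 2971)
1135 ≡ 1135 (mod 2971); signature holds.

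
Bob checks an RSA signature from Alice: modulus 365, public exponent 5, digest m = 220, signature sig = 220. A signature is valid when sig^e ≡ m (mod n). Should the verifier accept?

sig^2 ≡ 220^2 = 48400 ≡ 220
sig^4 ≡ 220^2 = 48400 ≡ 220
5 = 4 + 1, so sig^5 ≡ 220·220 ≡ 220 (mod 365)
Since 220 equals the digest 220, verification succeeds.

accept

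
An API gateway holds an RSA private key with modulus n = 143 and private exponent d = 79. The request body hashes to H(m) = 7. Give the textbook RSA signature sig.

19

Squares mod 143: (H(m))^1≡7, (H(m))^2≡49, (H(m))^4≡113, (H(m))^8≡42, (H(m))^16≡48, (H(m))^32≡16, (H(m))^64≡113
79 = 64 + 8 + 4 + 2 + 1, so (H(m))^79 ≡ 113·42·113·49·7 ≡ 19 (mod 143)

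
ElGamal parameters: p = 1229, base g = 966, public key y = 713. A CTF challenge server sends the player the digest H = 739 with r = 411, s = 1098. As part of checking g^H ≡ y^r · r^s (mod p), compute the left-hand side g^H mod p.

966^739 mod 1229 = 1114

1114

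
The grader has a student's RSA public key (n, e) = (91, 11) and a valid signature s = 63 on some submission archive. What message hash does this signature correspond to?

84

s^2 ≡ 63^2 = 3969 ≡ 56
s^4 ≡ 56^2 = 3136 ≡ 42
s^8 ≡ 42^2 = 1764 ≡ 35
11 = 8 + 2 + 1, so s^11 ≡ 35·56·63 ≡ 84 (mod 91)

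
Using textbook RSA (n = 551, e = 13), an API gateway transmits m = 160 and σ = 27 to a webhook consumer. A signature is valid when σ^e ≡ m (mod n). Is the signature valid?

σ^2 ≡ 27^2 = 729 ≡ 178
σ^4 ≡ 178^2 = 31684 ≡ 277
σ^8 ≡ 277^2 = 76729 ≡ 140
13 = 8 + 4 + 1, so σ^13 ≡ 140·277·27 ≡ 160 (mod 551)
160 = m, so the signature checks out.

valid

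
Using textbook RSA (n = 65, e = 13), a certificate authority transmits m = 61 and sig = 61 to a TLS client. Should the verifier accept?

sig^2 ≡ 61^2 = 3721 ≡ 16
sig^4 ≡ 16^2 = 256 ≡ 61
sig^8 ≡ 61^2 = 3721 ≡ 16
13 = 8 + 4 + 1, so sig^13 ≡ 16·61·61 ≡ 61 (mod 65)
Since 61 equals the digest 61, verification succeeds.

accept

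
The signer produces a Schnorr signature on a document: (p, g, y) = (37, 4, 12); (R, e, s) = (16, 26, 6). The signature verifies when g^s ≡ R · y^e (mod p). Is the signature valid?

valid

g^s mod p:
4^2 = 16
4^4 ≡ 16^2 = 256 ≡ 34
6 = 4 + 2, so 4^6 ≡ 34·16 ≡ 26 (mod 37)
R · y^e mod p:
12^2 = 144 ≡ 33
12^4 ≡ 33^2 = 1089 ≡ 16
12^8 ≡ 16^2 = 256 ≡ 34
12^16 ≡ 34^2 = 1156 ≡ 9
26 = 16 + 8 + 2, so 12^26 ≡ 9·34·33 ≡ 34 (mod 37)
16·34 = 544 ≡ 26 (mod 37)
26 ≡ 26 (mod 37); signature holds.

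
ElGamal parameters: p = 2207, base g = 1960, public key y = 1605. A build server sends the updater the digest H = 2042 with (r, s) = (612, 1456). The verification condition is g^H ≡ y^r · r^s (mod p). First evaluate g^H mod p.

1960^2042 mod 2207 = 844

844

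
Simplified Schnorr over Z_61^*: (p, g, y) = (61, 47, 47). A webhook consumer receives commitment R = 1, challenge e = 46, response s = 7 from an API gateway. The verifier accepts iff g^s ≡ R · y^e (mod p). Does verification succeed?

g^s mod p:
47^2 = 2209 ≡ 13
47^4 ≡ 13^2 = 169 ≡ 47
7 = 4 + 2 + 1, so 47^7 ≡ 47·13·47 ≡ 47 (mod 61)
R · y^e mod p:
47^2 = 2209 ≡ 13
47^4 ≡ 13^2 = 169 ≡ 47
47^8 ≡ 47^2 = 2209 ≡ 13
47^16 ≡ 13^2 = 169 ≡ 47
47^32 ≡ 47^2 = 2209 ≡ 13
46 = 32 + 8 + 4 + 2, so 47^46 ≡ 13·13·47·13 ≡ 47 (mod 61)
1·47 = 47 ≡ 47 (mod 61)
47 ≡ 47 (mod 61); signature holds.

passes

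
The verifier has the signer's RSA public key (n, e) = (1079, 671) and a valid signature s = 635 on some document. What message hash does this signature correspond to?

864

s^2 ≡ 635^2 = 403225 ≡ 758
s^4 ≡ 758^2 = 574564 ≡ 536
s^8 ≡ 536^2 = 287296 ≡ 282
s^16 ≡ 282^2 = 79524 ≡ 757
s^32 ≡ 757^2 = 573049 ≡ 100
s^64 ≡ 100^2 = 10000 ≡ 289
s^128 ≡ 289^2 = 83521 ≡ 438
s^256 ≡ 438^2 = 191844 ≡ 861
s^512 ≡ 861^2 = 741321 ≡ 48
671 = 512 + 128 + 16 + 8 + 4 + 2 + 1, so s^671 ≡ 48·438·757·282·536·758·635 ≡ 864 (mod 1079)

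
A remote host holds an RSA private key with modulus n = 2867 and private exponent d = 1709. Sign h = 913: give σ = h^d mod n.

Squares mod 2867: h^1≡913, h^2≡2139, h^4≡2456, h^8≡2635, h^16≡2218, h^32≡2619, h^64≡1297, h^128≡2147, h^256≡2340, h^512≡2497, h^1024≡2151
1709 = 1024 + 512 + 128 + 32 + 8 + 4 + 1, so h^1709 ≡ 2151·2497·2147·2619·2635·2456·913 ≡ 214 (mod 2867)

214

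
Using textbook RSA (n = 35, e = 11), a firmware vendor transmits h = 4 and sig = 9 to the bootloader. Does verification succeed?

sig^2 ≡ 9^2 = 81 ≡ 11
sig^4 ≡ 11^2 = 121 ≡ 16
sig^8 ≡ 16^2 = 256 ≡ 11
11 = 8 + 2 + 1, so sig^11 ≡ 11·11·9 ≡ 4 (mod 35)
Since 4 equals the digest 4, verification succeeds.

passes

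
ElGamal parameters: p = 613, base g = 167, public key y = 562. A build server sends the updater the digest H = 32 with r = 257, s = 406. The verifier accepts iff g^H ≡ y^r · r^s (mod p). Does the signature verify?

does not verify

Left side g^H mod p:
167^32 mod 613 = 314
Right side y^r · r^s mod p:
562^257 mod 613 = 587
257^406 mod 613 = 388
587·388 = 227756 ≡ 333 (mod 613)
314 ≠ 333, so verification fails.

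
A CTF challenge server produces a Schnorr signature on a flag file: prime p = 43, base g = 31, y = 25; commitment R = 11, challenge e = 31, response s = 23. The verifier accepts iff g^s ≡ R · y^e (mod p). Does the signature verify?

g^s mod p:
31^2 = 961 ≡ 15
31^4 ≡ 15^2 = 225 ≡ 10
31^8 ≡ 10^2 = 100 ≡ 14
31^16 ≡ 14^2 = 196 ≡ 24
23 = 16 + 4 + 2 + 1, so 31^23 ≡ 24·10·15·31 ≡ 15 (mod 43)
R · y^e mod p:
25^2 = 625 ≡ 23
25^4 ≡ 23^2 = 529 ≡ 13
25^8 ≡ 13^2 = 169 ≡ 40
25^16 ≡ 40^2 = 1600 ≡ 9
31 = 16 + 8 + 4 + 2 + 1, so 25^31 ≡ 9·40·13·23·25 ≡ 17 (mod 43)
11·17 = 187 ≡ 15 (mod 43)
15 ≡ 15 (mod 43); signature holds.

verifies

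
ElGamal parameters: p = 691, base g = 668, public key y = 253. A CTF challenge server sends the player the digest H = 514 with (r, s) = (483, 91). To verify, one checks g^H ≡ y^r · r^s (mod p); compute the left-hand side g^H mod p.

668^2 = 446224 ≡ 529
668^4 ≡ 529^2 = 279841 ≡ 677
668^8 ≡ 677^2 = 458329 ≡ 196
668^16 ≡ 196^2 = 38416 ≡ 411
668^32 ≡ 411^2 = 168921 ≡ 317
668^64 ≡ 317^2 = 100489 ≡ 294
668^128 ≡ 294^2 = 86436 ≡ 61
668^256 ≡ 61^2 = 3721 ≡ 266
668^512 ≡ 266^2 = 70756 ≡ 274
514 = 512 + 2, so 668^514 ≡ 274·529 ≡ 527 (mod 691)

527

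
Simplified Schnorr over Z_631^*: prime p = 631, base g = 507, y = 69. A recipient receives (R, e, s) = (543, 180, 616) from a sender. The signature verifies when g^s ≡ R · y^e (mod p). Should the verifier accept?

accept

g^s mod p:
Squares mod 631: 507^1≡507, 507^2≡232, 507^4≡189, 507^8≡385, 507^16≡571, 507^32≡445, 507^64≡522, 507^128≡523, 507^256≡306, 507^512≡248
616 = 512 + 64 + 32 + 8, so 507^616 ≡ 248·522·445·385 ≡ 543 (mod 631)
R · y^e mod p:
Squares mod 631: 69^1≡69, 69^2≡344, 69^4≡339, 69^8≡79, 69^16≡562, 69^32≡344, 69^64≡339, 69^128≡79
180 = 128 + 32 + 16 + 4, so 69^180 ≡ 79·344·562·339 ≡ 1 (mod 631)
543·1 = 543 ≡ 543 (mod 631)
543 ≡ 543 (mod 631); signature holds.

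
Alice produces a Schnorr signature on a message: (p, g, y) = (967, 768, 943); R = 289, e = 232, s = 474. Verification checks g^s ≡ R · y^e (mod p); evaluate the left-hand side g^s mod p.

642

768^474 mod 967 = 642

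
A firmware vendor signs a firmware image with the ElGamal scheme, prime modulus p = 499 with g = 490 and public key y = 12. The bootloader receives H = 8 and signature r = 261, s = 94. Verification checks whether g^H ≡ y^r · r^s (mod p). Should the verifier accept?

reject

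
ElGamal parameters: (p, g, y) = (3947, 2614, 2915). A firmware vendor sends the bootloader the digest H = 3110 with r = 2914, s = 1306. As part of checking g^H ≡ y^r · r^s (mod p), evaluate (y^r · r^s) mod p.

2915^2 = 8497225 ≡ 3281
2915^4 ≡ 3281^2 = 10764961 ≡ 1492
2915^8 ≡ 1492^2 = 2226064 ≡ 3903
2915^16 ≡ 3903^2 = 15233409 ≡ 1936
2915^32 ≡ 1936^2 = 3748096 ≡ 2393
2915^64 ≡ 2393^2 = 5726449 ≡ 3299
2915^128 ≡ 3299^2 = 10883401 ≡ 1522
2915^256 ≡ 1522^2 = 2316484 ≡ 3542
2915^512 ≡ 3542^2 = 12545764 ≡ 2198
2915^1024 ≡ 2198^2 = 4831204 ≡ 76
2915^2048 ≡ 76^2 = 5776 ≡ 1829
2914 = 2048 + 512 + 256 + 64 + 32 + 2, so 2915^2914 ≡ 1829·2198·3542·3299·2393·3281 ≡ 3875 (mod 3947)
2914^2 = 8491396 ≡ 1399
2914^4 ≡ 1399^2 = 1957201 ≡ 3436
2914^8 ≡ 3436^2 = 11806096 ≡ 619
2914^16 ≡ 619^2 = 383161 ≡ 302
2914^32 ≡ 302^2 = 91204 ≡ 423
2914^64 ≡ 423^2 = 178929 ≡ 1314
2914^128 ≡ 1314^2 = 1726596 ≡ 1757
2914^256 ≡ 1757^2 = 3087049 ≡ 495
2914^512 ≡ 495^2 = 245025 ≡ 311
2914^1024 ≡ 311^2 = 96721 ≡ 1993
1306 = 1024 + 256 + 16 + 8 + 2, so 2914^1306 ≡ 1993·495·302·619·1399 ≡ 2588 (mod 3947)
y^r · r^s ≡ 3875·2588 = 10028500 ≡ 3120 (mod 3947)

3120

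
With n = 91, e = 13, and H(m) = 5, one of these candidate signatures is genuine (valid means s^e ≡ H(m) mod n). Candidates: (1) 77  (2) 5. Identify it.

2

Candidate 1: 77^13 mod 91 = 77
Candidate 2: 5^13 mod 91 = 5
  → matches H(m) = 5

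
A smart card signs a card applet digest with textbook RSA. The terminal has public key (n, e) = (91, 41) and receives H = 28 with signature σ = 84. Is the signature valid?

σ^2 ≡ 84^2 = 7056 ≡ 49
σ^4 ≡ 49^2 = 2401 ≡ 35
σ^8 ≡ 35^2 = 1225 ≡ 42
σ^16 ≡ 42^2 = 1764 ≡ 35
σ^32 ≡ 35^2 = 1225 ≡ 42
41 = 32 + 8 + 1, so σ^41 ≡ 42·42·84 ≡ 28 (mod 91)
σ^41 mod 91 = 28 matches H.

valid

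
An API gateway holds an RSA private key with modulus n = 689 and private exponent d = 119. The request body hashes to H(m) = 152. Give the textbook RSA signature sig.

(H(m))^119 mod 689 = 367

367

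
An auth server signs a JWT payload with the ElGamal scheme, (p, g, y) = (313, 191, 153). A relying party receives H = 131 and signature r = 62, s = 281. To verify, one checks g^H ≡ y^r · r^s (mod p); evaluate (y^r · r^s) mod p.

153^2 = 23409 ≡ 247
153^4 ≡ 247^2 = 61009 ≡ 287
153^8 ≡ 287^2 = 82369 ≡ 50
153^16 ≡ 50^2 = 2500 ≡ 309
153^32 ≡ 309^2 = 95481 ≡ 16
62 = 32 + 16 + 8 + 4 + 2, so 153^62 ≡ 16·309·50·287·247 ≡ 72 (mod 313)
62^2 = 3844 ≡ 88
62^4 ≡ 88^2 = 7744 ≡ 232
62^8 ≡ 232^2 = 53824 ≡ 301
62^16 ≡ 301^2 = 90601 ≡ 144
62^32 ≡ 144^2 = 20736 ≡ 78
62^64 ≡ 78^2 = 6084 ≡ 137
62^128 ≡ 137^2 = 18769 ≡ 302
62^256 ≡ 302^2 = 91204 ≡ 121
281 = 256 + 16 + 8 + 1, so 62^281 ≡ 121·144·301·62 ≡ 65 (mod 313)
y^r · r^s ≡ 72·65 = 4680 ≡ 298 (mod 313)

298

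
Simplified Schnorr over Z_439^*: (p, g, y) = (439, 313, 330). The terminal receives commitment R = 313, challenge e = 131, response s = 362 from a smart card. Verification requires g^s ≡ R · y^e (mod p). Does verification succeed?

passes

g^s mod p:
313^2 = 97969 ≡ 72
313^4 ≡ 72^2 = 5184 ≡ 355
313^8 ≡ 355^2 = 126025 ≡ 32
313^16 ≡ 32^2 = 1024 ≡ 146
313^32 ≡ 146^2 = 21316 ≡ 244
313^64 ≡ 244^2 = 59536 ≡ 271
313^128 ≡ 271^2 = 73441 ≡ 128
313^256 ≡ 128^2 = 16384 ≡ 141
362 = 256 + 64 + 32 + 8 + 2, so 313^362 ≡ 141·271·244·32·72 ≡ 218 (mod 439)
R · y^e mod p:
330^2 = 108900 ≡ 28
330^4 ≡ 28^2 = 784 ≡ 345
330^8 ≡ 345^2 = 119025 ≡ 56
330^16 ≡ 56^2 = 3136 ≡ 63
330^32 ≡ 63^2 = 3969 ≡ 18
330^64 ≡ 18^2 = 324
330^128 ≡ 324^2 = 104976 ≡ 55
131 = 128 + 2 + 1, so 330^131 ≡ 55·28·330 ≡ 277 (mod 439)
313·277 = 86701 ≡ 218 (mod 439)
218 ≡ 218 (mod 439); signature holds.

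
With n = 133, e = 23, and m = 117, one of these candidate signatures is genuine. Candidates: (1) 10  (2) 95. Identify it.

1

Candidate 1: Squares mod 133: 10^1≡10, 10^2≡100, 10^4≡25, 10^8≡93, 10^16≡4; 23 = 16 + 4 + 2 + 1, so 10^23 ≡ 4·25·100·10 ≡ 117 (mod 133)
  → matches m = 117
Candidate 2: Squares mod 133: 95^1≡95, 95^2≡114, 95^4≡95, 95^8≡114, 95^16≡95; 23 = 16 + 4 + 2 + 1, so 95^23 ≡ 95·95·114·95 ≡ 114 (mod 133)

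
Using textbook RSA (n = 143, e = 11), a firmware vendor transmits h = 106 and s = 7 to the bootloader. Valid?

s^11 mod 143 = 106
Since 106 equals the digest 106, verification succeeds.

yes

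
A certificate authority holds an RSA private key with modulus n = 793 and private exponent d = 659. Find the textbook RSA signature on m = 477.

133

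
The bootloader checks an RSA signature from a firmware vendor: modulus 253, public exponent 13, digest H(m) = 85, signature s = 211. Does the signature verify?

s^2 ≡ 211^2 = 44521 ≡ 246
s^4 ≡ 246^2 = 60516 ≡ 49
s^8 ≡ 49^2 = 2401 ≡ 124
13 = 8 + 4 + 1, so s^13 ≡ 124·49·211 ≡ 85 (mod 253)
s^13 mod 253 = 85 matches H(m).

verifies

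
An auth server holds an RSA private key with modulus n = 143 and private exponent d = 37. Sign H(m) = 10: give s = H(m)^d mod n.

10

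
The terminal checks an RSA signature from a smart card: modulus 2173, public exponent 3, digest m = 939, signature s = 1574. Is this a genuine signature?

s^2 ≡ 1574^2 = 2477476 ≡ 256
3 = 2 + 1, so s^3 ≡ 256·1574 ≡ 939 (mod 2173)
Since 939 equals the digest 939, verification succeeds.

genuine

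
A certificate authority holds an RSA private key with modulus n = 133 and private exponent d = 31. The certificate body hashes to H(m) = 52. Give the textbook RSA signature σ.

59

(H(m))^2 ≡ 52^2 = 2704 ≡ 44
(H(m))^4 ≡ 44^2 = 1936 ≡ 74
(H(m))^8 ≡ 74^2 = 5476 ≡ 23
(H(m))^16 ≡ 23^2 = 529 ≡ 130
31 = 16 + 8 + 4 + 2 + 1, so (H(m))^31 ≡ 130·23·74·44·52 ≡ 59 (mod 133)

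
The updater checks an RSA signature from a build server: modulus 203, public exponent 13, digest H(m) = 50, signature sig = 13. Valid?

Squares mod 203: sig^1≡13, sig^2≡169, sig^4≡141, sig^8≡190
13 = 8 + 4 + 1, so sig^13 ≡ 190·141·13 ≡ 125 (mod 203)
The recovered value 125 does not match the digest 50.

no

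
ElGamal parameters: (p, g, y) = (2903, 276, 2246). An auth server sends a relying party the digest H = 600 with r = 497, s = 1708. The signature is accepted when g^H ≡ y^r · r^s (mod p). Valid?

Left side g^H mod p:
276^2 = 76176 ≡ 698
276^4 ≡ 698^2 = 487204 ≡ 2403
276^8 ≡ 2403^2 = 5774409 ≡ 342
276^16 ≡ 342^2 = 116964 ≡ 844
276^32 ≡ 844^2 = 712336 ≡ 1101
276^64 ≡ 1101^2 = 1212201 ≡ 1650
276^128 ≡ 1650^2 = 2722500 ≡ 2389
276^256 ≡ 2389^2 = 5707321 ≡ 23
276^512 ≡ 23^2 = 529
600 = 512 + 64 + 16 + 8, so 276^600 ≡ 529·1650·844·342 ≡ 930 (mod 2903)
Right side y^r · r^s mod p:
2246^2 = 5044516 ≡ 2005
2246^4 ≡ 2005^2 = 4020025 ≡ 2273
2246^8 ≡ 2273^2 = 5166529 ≡ 2092
2246^16 ≡ 2092^2 = 4376464 ≡ 1643
2246^32 ≡ 1643^2 = 2699449 ≡ 2562
2246^64 ≡ 2562^2 = 6563844 ≡ 161
2246^128 ≡ 161^2 = 25921 ≡ 2697
2246^256 ≡ 2697^2 = 7273809 ≡ 1794
497 = 256 + 128 + 64 + 32 + 16 + 1, so 2246^497 ≡ 1794·2697·161·2562·1643·2246 ≡ 2407 (mod 2903)
497^2 = 247009 ≡ 254
497^4 ≡ 254^2 = 64516 ≡ 650
497^8 ≡ 650^2 = 422500 ≡ 1565
497^16 ≡ 1565^2 = 2449225 ≡ 1996
497^32 ≡ 1996^2 = 3984016 ≡ 1100
497^64 ≡ 1100^2 = 1210000 ≡ 2352
497^128 ≡ 2352^2 = 5531904 ≡ 1689
497^256 ≡ 1689^2 = 2852721 ≡ 1975
497^512 ≡ 1975^2 = 3900625 ≡ 1896
497^1024 ≡ 1896^2 = 3594816 ≡ 902
1708 = 1024 + 512 + 128 + 32 + 8 + 4, so 497^1708 ≡ 902·1896·1689·1100·1565·650 ≡ 361 (mod 2903)
2407·361 = 868927 ≡ 930 (mod 2903)
930 ≡ 930 (mod 2903), so the signature is genuine.

yes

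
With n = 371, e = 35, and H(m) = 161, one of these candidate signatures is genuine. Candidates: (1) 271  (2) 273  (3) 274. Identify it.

Candidate 1: Squares mod 371: 271^1≡271, 271^2≡354, 271^4≡289, 271^8≡46, 271^16≡261, 271^32≡228; 35 = 32 + 2 + 1, so 271^35 ≡ 228·354·271 ≡ 276 (mod 371)
Candidate 2: Squares mod 371: 273^1≡273, 273^2≡329, 273^4≡280, 273^8≡119, 273^16≡63, 273^32≡259; 35 = 32 + 2 + 1, so 273^35 ≡ 259·329·273 ≡ 161 (mod 371)
  → matches H(m) = 161
Candidate 3: Squares mod 371: 274^1≡274, 274^2≡134, 274^4≡148, 274^8≡15, 274^16≡225, 274^32≡169; 35 = 32 + 2 + 1, so 274^35 ≡ 169·134·274 ≡ 29 (mod 371)

2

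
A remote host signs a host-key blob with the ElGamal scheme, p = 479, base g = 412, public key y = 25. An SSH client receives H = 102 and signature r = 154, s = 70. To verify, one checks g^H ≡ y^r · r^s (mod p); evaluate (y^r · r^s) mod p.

277

25^2 = 625 ≡ 146
25^4 ≡ 146^2 = 21316 ≡ 240
25^8 ≡ 240^2 = 57600 ≡ 120
25^16 ≡ 120^2 = 14400 ≡ 30
25^32 ≡ 30^2 = 900 ≡ 421
25^64 ≡ 421^2 = 177241 ≡ 11
25^128 ≡ 11^2 = 121
154 = 128 + 16 + 8 + 2, so 25^154 ≡ 121·30·120·146 ≡ 291 (mod 479)
154^2 = 23716 ≡ 245
154^4 ≡ 245^2 = 60025 ≡ 150
154^8 ≡ 150^2 = 22500 ≡ 466
154^16 ≡ 466^2 = 217156 ≡ 169
154^32 ≡ 169^2 = 28561 ≡ 300
154^64 ≡ 300^2 = 90000 ≡ 427
70 = 64 + 4 + 2, so 154^70 ≡ 427·150·245 ≡ 210 (mod 479)
y^r · r^s ≡ 291·210 = 61110 ≡ 277 (mod 479)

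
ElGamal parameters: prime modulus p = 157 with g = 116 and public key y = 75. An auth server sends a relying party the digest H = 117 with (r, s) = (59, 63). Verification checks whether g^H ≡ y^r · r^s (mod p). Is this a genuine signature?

forged

Left side g^H mod p:
Squares mod 157: 116^1≡116, 116^2≡111, 116^4≡75, 116^8≡130, 116^16≡101, 116^32≡153, 116^64≡16
117 = 64 + 32 + 16 + 4 + 1, so 116^117 ≡ 16·153·101·75·116 ≡ 129 (mod 157)
Right side y^r · r^s mod p:
Squares mod 157: 75^1≡75, 75^2≡130, 75^4≡101, 75^8≡153, 75^16≡16, 75^32≡99
59 = 32 + 16 + 8 + 2 + 1, so 75^59 ≡ 99·16·153·130·75 ≡ 46 (mod 157)
Squares mod 157: 59^1≡59, 59^2≡27, 59^4≡101, 59^8≡153, 59^16≡16, 59^32≡99
63 = 32 + 16 + 8 + 4 + 2 + 1, so 59^63 ≡ 99·16·153·101·27·59 ≡ 65 (mod 157)
46·65 = 2990 ≡ 7 (mod 157)
129 ≠ 7, so verification fails.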